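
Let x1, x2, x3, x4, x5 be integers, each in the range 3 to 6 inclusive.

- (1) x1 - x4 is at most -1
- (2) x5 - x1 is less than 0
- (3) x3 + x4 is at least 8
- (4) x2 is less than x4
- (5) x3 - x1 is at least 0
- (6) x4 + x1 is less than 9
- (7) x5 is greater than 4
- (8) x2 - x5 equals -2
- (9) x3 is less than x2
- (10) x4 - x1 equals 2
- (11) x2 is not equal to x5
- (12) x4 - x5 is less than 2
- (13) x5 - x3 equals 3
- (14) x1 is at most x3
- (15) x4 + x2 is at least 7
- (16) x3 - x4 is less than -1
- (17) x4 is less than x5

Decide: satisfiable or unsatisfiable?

Constraints 2, 4, 9, 14, and 17 give x2 < x4, x4 < x5, x5 < x1, x1 ≤ x3, x3 < x2. Chaining: x2 < x4 < x5 < x1 ≤ x3 < x2, which forces x2 < x2 — impossible.

Unsatisfiable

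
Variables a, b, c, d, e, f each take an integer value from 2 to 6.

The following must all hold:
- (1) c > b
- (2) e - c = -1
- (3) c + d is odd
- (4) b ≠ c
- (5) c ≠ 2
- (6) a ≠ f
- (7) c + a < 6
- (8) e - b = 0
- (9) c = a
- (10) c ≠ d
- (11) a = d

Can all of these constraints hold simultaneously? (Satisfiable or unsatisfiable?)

Unsatisfiable

From constraints 9 and 11, c = a = d, so c = d. But constraint 10 says c ≠ d. Contradiction.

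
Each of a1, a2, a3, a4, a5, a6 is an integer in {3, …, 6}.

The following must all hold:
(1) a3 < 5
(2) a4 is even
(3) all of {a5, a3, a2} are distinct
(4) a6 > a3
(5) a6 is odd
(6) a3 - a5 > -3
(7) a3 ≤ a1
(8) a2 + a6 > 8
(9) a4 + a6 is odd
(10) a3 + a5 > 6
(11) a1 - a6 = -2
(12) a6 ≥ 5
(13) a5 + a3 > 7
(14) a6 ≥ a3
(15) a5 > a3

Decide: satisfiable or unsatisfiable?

Satisfiable

The assignment a1 = 3, a2 = 4, a3 = 3, a4 = 6, a5 = 5, a6 = 5 works:
  constraint 6 holds since a3 - a5 = -2.
  constraint 8 holds since a2 + a6 = 9.
The rest check out directly.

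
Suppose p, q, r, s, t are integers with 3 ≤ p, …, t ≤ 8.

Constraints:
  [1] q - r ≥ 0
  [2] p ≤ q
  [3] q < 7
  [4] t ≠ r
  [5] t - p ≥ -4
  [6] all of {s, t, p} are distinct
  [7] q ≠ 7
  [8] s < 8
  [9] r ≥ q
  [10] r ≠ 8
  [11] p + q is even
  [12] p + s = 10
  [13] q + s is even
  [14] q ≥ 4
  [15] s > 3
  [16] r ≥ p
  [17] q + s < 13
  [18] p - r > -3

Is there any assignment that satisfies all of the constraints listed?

Satisfiable

The assignment p = 4, q = 4, r = 4, s = 6, t = 3 works:
  constraint 1 holds since q - r = 0.
  constraint 5 holds since t - p = -1.
  constraint 12 holds since p + s = 10.
The rest check out directly.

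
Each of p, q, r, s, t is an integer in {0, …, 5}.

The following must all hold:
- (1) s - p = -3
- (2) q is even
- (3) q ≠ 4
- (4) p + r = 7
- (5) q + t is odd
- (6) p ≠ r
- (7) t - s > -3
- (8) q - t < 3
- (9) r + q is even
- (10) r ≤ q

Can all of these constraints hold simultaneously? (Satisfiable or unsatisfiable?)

One satisfying assignment is p = 5, q = 2, r = 2, s = 2, t = 1.
For the less obvious constraints — constraint 1: s - p = -3; constraint 4: p + r = 7 — and the others hold by inspection.

Satisfiable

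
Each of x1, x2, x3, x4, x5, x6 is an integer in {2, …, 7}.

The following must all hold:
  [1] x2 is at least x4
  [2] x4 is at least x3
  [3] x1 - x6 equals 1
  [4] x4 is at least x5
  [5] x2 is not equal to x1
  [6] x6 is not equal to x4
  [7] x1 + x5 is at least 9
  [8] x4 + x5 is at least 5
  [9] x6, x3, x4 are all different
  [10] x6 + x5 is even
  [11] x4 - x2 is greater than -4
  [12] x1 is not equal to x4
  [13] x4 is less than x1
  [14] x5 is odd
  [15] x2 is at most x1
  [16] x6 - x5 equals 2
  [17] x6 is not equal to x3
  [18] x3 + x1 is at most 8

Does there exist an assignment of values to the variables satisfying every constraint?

Satisfiable

Try x1 = 6, x2 = 5, x3 = 2, x4 = 4, x5 = 3, x6 = 5.
Check constraint 3: x1 - x6 = 1; constraint 7: x1 + x5 = 9. The remaining constraints are straightforward to verify.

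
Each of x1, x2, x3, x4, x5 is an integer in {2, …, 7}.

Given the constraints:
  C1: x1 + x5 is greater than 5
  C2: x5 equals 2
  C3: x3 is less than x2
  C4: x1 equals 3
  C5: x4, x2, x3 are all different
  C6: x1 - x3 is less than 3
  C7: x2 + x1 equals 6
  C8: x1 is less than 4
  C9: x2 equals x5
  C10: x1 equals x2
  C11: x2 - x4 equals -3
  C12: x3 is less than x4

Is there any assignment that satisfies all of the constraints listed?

Unsatisfiable

Constraint 4 fixes x1 = 3 and constraint 2 fixes x5 = 2. Constraints 9 and 10 give x1 = x2 = x5, so x1 = x5. But 3 ≠ 2 — contradiction.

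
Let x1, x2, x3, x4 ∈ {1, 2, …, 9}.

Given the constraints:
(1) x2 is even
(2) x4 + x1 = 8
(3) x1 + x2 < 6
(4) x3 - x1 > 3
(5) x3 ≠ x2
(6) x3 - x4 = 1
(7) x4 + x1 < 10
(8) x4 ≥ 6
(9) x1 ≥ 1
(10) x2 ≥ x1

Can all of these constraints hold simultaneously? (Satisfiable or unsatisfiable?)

One satisfying assignment is x1 = 2, x2 = 2, x3 = 7, x4 = 6.
For the less obvious constraints — constraint 2: x4 + x1 = 8; constraint 3: x1 + x2 = 4 — and the others hold by inspection.

Satisfiable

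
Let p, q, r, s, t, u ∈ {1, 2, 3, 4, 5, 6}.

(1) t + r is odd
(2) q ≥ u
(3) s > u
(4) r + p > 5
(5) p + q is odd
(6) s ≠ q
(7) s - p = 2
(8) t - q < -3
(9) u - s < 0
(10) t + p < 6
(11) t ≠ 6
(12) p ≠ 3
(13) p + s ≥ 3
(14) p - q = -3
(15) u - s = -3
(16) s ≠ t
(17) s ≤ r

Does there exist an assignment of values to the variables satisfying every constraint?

Setting (p, q, r, s, t, u) = (2, 5, 6, 4, 1, 1) satisfies everything: constraint 4: r + p = 8; constraint 7: s - p = 2, and the others follow.

Satisfiable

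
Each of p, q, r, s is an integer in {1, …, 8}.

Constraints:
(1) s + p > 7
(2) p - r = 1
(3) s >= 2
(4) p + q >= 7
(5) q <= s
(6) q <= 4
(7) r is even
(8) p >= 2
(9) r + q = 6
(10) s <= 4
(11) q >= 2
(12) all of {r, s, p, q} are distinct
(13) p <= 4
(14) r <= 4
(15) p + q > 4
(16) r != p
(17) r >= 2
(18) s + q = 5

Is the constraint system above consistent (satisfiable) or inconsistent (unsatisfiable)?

Unsatisfiable

Constraints 3, 6, 8, 10, 11, 13, 14, and 17 confine each of r, s, p, q to the 3 values {2, …, 4}.
Constraint 12 requires all 4 of them to be distinct, but only 3 values are available — impossible by the pigeonhole principle.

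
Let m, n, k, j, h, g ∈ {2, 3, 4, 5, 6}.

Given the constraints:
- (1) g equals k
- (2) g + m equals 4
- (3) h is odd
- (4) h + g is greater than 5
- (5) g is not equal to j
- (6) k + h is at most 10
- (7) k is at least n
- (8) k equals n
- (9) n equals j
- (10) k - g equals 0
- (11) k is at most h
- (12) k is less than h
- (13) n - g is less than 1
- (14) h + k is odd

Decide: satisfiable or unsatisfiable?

Unsatisfiable

From constraints 1, 8, and 9, g = k = n = j, so g = j. But constraint 5 says g ≠ j. Contradiction.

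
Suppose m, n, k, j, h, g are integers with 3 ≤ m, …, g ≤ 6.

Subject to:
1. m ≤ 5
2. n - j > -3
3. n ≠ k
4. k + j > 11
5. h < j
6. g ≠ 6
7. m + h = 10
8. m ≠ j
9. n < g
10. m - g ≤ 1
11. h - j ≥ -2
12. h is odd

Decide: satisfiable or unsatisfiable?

Satisfiable

Take m = 5, n = 4, k = 6, j = 6, h = 5, g = 5. Then constraint 2: n - j = -2; constraint 4: k + j = 12, and every other listed constraint is also met.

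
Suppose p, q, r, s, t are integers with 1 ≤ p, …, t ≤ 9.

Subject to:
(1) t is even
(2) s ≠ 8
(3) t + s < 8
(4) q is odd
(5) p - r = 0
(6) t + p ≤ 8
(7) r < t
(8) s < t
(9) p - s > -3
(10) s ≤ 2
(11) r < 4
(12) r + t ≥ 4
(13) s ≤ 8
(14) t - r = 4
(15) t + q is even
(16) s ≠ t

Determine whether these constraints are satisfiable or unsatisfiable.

Unsatisfiable

Constraint 1 makes t even and constraint 4 makes q odd, so t + q must be odd. Constraint 15 says t + q is even — contradiction.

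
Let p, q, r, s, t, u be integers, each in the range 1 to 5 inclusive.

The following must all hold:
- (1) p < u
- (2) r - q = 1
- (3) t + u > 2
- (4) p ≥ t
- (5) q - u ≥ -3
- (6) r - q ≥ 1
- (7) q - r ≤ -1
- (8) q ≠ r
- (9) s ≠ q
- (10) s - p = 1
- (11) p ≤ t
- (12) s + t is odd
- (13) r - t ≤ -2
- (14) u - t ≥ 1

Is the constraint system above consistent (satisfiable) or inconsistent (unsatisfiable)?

Constraints 5, 6, 13, and 14 give u − t ≥ 1, t − r ≥ 2, r − q ≥ 1, q − u ≥ -3.
Adding all 4 inequalities: the left sides telescope to 0, and the right sides sum to 1 + 2 + 1 + (-3) = 1. So 0 ≥ 1, which is false.

Unsatisfiable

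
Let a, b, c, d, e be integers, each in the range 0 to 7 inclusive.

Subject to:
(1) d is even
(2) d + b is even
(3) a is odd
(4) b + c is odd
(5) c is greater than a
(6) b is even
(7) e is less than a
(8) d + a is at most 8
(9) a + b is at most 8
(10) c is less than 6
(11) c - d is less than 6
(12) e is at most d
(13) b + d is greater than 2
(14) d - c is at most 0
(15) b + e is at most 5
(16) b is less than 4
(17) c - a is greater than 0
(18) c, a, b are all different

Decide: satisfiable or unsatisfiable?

Satisfiable

Try a = 3, b = 2, c = 5, d = 2, e = 0.
Check constraint 8: d + a = 5; constraint 9: a + b = 5. The remaining constraints are straightforward to verify.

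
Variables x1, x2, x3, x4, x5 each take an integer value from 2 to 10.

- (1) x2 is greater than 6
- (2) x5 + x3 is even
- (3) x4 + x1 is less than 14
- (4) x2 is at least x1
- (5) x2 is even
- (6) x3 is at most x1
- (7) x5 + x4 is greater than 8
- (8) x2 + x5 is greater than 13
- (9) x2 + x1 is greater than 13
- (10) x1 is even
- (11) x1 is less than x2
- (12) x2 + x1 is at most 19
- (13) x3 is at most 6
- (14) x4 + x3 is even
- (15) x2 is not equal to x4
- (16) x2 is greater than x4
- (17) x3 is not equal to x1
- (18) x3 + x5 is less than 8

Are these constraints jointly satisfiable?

Setting (x1, x2, x3, x4, x5) = (6, 10, 2, 6, 4) satisfies everything: constraint 3: x4 + x1 = 12; constraint 7: x5 + x4 = 10; constraint 8: x2 + x5 = 14, and the others follow.

Satisfiable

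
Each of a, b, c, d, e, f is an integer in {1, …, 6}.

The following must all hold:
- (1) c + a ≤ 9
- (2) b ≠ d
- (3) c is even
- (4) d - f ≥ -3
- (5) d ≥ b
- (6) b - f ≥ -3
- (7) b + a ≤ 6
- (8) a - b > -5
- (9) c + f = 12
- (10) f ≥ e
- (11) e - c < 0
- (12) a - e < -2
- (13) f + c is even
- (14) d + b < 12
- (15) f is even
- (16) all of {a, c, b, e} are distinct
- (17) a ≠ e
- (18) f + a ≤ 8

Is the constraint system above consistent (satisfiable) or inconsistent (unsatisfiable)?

Take a = 1, b = 3, c = 6, d = 6, e = 4, f = 6. Then constraint 1: c + a = 7; constraint 4: d - f = 0, and every other listed constraint is also met.

Satisfiable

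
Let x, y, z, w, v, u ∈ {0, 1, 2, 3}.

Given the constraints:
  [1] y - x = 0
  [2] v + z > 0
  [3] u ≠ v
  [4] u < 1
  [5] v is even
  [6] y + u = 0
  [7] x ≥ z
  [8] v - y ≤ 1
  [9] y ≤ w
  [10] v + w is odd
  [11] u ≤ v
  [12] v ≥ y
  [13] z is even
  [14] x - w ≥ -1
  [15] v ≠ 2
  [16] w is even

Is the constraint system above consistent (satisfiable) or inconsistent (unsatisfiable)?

Unsatisfiable

Constraint 5 makes v even and constraint 16 makes w even, so v + w must be even. Constraint 10 says v + w is odd — contradiction.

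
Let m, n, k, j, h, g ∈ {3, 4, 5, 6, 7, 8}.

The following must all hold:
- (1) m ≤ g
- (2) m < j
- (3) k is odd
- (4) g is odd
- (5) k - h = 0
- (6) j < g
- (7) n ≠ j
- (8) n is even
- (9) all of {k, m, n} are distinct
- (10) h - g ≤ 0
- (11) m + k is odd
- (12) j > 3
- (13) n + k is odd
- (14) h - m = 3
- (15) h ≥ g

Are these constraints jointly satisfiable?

Setting (m, n, k, j, h, g) = (4, 8, 7, 5, 7, 7) satisfies everything: constraint 5: k - h = 0; constraint 10: h - g = 0, and the others follow.

Satisfiable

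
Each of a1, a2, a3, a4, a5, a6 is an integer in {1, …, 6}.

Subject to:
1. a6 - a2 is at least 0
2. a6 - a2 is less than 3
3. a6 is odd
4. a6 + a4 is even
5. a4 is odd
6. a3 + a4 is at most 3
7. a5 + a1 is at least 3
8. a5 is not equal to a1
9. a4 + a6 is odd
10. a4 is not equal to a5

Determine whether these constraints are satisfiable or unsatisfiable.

Constraint 5 makes a4 odd and constraint 3 makes a6 odd, so a4 + a6 must be even. Constraint 9 says a4 + a6 is odd — contradiction.

Unsatisfiable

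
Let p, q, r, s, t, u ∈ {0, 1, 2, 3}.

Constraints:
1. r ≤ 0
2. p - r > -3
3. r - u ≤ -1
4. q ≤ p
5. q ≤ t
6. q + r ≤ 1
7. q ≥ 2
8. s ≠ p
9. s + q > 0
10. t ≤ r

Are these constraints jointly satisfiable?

Unsatisfiable

From constraints 5 and 7: t ≥ q and q ≥ 2, so t ≥ 2. From constraints 1 and 10: t ≤ r and r ≤ 0, so t ≤ 0. But 0 < 2, so no value of t works.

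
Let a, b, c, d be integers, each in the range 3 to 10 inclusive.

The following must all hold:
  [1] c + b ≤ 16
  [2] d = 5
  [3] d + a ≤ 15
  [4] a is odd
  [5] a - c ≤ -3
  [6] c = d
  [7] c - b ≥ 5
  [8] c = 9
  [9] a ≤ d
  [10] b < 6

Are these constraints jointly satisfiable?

Unsatisfiable

Constraint 8 fixes c = 9 and constraint 2 fixes d = 5, but constraint 6 requires c = d. Since 9 ≠ 5, contradiction.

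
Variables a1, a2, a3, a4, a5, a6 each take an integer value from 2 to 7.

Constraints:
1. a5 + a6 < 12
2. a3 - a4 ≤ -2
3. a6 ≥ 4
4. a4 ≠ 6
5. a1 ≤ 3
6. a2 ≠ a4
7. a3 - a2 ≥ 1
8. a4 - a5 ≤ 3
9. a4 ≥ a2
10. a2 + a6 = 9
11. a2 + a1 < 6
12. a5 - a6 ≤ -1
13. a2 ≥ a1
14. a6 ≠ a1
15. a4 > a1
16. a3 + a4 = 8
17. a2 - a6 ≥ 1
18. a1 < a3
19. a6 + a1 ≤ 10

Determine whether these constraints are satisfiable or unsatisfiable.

Unsatisfiable

Constraints 2, 7, 8, 12, and 17 give a3 − a2 ≥ 1, a2 − a6 ≥ 1, a6 − a5 ≥ 1, a5 − a4 ≥ -3, a4 − a3 ≥ 2.
Adding all 5 inequalities: the left sides telescope to 0, and the right sides sum to 1 + 1 + 1 + (-3) + 2 = 2. So 0 ≥ 2, which is false.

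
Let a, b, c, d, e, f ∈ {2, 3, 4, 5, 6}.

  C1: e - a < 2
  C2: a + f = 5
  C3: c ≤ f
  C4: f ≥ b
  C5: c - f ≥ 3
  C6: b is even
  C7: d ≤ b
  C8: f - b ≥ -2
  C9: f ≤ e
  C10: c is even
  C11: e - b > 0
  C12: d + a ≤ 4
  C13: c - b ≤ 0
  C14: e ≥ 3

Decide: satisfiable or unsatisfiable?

Unsatisfiable

Constraints 5, 8, and 13 give b − c ≥ 0, c − f ≥ 3, f − b ≥ -2.
Adding all 3 inequalities: the left sides telescope to 0, and the right sides sum to 0 + 3 + (-2) = 1. So 0 ≥ 1, which is false.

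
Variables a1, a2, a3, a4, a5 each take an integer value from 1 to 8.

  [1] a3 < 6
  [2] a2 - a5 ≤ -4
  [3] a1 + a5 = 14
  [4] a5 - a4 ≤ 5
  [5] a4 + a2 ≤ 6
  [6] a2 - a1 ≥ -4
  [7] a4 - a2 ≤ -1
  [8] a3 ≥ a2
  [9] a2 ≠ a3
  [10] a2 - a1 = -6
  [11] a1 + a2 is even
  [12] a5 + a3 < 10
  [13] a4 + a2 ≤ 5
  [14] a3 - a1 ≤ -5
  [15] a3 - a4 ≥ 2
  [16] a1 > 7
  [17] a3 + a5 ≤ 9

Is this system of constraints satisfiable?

Unsatisfiable

Constraints 2, 4, 6, 14, and 15 give a1 − a3 ≥ 5, a3 − a4 ≥ 2, a4 − a5 ≥ -5, a5 − a2 ≥ 4, a2 − a1 ≥ -4.
Adding all 5 inequalities: the left sides telescope to 0, and the right sides sum to 5 + 2 + (-5) + 4 + (-4) = 2. So 0 ≥ 2, which is false.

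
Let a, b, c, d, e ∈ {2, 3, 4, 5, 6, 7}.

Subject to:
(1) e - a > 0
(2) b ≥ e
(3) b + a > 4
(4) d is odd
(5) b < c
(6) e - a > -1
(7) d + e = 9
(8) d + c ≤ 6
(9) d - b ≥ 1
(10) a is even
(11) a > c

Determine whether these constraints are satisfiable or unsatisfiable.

Unsatisfiable

Constraints 1, 2, 5, and 11 give a < e, e ≤ b, b < c, c < a. Chaining: a < e ≤ b < c < a, which forces a < a — impossible.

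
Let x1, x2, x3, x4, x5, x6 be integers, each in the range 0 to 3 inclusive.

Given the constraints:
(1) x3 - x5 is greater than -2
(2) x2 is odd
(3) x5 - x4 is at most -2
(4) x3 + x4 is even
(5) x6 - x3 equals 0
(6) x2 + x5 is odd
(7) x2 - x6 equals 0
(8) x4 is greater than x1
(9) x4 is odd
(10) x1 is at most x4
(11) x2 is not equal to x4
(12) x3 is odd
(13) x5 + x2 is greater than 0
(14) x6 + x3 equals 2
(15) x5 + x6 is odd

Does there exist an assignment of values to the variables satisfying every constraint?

The assignment x1 = 1, x2 = 1, x3 = 1, x4 = 3, x5 = 0, x6 = 1 works:
  constraint 1 holds since x3 - x5 = 1.
  constraint 3 holds since x5 - x4 = -3.
  constraint 5 holds since x6 - x3 = 0.
The rest check out directly.

Satisfiable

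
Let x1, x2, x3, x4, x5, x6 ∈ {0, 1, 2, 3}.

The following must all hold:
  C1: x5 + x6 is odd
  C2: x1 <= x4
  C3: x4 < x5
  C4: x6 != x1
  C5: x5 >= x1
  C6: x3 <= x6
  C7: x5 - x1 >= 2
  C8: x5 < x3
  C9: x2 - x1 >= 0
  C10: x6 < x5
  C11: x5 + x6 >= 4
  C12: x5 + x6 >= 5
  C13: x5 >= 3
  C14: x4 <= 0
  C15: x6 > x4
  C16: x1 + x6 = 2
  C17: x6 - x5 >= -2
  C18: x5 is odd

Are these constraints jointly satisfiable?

Constraints 6, 8, and 10 give x6 < x5, x5 < x3, x3 ≤ x6. Chaining: x6 < x5 < x3 ≤ x6, which forces x6 < x6 — impossible.

Unsatisfiable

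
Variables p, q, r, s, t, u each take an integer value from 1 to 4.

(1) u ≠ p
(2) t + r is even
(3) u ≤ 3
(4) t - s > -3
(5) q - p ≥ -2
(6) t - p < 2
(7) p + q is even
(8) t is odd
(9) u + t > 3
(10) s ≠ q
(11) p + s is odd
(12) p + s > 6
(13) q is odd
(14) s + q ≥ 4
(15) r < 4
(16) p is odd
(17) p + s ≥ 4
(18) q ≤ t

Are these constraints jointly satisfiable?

Satisfiable

Try p = 3, q = 3, r = 1, s = 4, t = 3, u = 1.
Check constraint 4: t - s = -1; constraint 5: q - p = 0; constraint 6: t - p = 0. The remaining constraints are straightforward to verify.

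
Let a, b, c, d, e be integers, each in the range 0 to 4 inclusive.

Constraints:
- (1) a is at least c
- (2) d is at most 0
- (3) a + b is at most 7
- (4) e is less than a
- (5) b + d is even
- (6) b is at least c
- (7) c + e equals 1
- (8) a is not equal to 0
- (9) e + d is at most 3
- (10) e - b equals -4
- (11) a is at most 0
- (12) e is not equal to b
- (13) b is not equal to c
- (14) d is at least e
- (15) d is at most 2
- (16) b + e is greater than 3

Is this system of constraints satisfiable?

Unsatisfiable

From constraints 1 and 11: c ≤ a ≤ 0. From constraints 2 and 14: e ≤ d ≤ 0. Hence c + e ≤ 0. But constraint 7 requires c + e = 1, and 1 > 0. Contradiction.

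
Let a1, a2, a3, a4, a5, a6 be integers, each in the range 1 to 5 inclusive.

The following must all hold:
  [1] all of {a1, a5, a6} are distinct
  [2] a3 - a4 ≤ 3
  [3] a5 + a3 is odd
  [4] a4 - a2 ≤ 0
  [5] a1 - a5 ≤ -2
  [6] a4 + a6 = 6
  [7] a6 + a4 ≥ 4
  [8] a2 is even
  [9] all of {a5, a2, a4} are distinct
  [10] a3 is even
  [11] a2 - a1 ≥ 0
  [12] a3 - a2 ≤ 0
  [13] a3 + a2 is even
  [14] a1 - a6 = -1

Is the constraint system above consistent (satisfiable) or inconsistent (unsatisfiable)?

The assignment a1 = 2, a2 = 4, a3 = 4, a4 = 3, a5 = 5, a6 = 3 works:
  constraint 2 holds since a3 - a4 = 1.
  constraint 4 holds since a4 - a2 = -1.
The rest check out directly.

Satisfiable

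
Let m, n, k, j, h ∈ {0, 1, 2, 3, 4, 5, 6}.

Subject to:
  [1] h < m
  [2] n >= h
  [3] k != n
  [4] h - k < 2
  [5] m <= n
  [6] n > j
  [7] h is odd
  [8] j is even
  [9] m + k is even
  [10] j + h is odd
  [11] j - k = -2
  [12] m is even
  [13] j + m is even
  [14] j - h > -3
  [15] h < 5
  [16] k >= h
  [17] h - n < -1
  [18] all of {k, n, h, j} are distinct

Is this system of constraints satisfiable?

Satisfiable

Setting (m, n, k, j, h) = (2, 3, 2, 0, 1) satisfies everything: constraint 4: h - k = -1; constraint 11: j - k = -2, and the others follow.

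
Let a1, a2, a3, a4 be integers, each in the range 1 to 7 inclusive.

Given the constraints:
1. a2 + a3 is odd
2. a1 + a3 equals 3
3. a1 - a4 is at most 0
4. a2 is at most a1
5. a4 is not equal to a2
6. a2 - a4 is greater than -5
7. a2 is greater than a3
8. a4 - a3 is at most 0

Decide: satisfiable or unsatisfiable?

Unsatisfiable

Constraints 3, 4, 7, and 8 give a1 ≤ a4, a4 ≤ a3, a3 < a2, a2 ≤ a1. Chaining: a1 ≤ a4 ≤ a3 < a2 ≤ a1, which forces a1 < a1 — impossible.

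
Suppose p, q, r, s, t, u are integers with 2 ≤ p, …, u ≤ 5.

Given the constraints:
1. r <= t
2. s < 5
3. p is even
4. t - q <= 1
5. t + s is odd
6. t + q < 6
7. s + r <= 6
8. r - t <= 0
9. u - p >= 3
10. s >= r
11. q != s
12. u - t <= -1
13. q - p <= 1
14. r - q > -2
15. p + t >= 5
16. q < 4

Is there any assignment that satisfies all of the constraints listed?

Unsatisfiable

Constraints 4, 9, 12, and 13 give p − q ≥ -1, q − t ≥ -1, t − u ≥ 1, u − p ≥ 3.
Adding all 4 inequalities: the left sides telescope to 0, and the right sides sum to (-1) + (-1) + 1 + 3 = 2. So 0 ≥ 2, which is false.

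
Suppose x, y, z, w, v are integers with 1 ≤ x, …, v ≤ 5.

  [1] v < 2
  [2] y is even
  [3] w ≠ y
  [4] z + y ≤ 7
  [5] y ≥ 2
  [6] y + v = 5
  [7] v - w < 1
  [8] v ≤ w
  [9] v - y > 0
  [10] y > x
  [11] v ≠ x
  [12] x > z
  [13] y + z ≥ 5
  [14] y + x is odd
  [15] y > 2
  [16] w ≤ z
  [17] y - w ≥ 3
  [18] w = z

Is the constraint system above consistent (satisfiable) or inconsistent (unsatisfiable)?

Constraints 8, 9, 10, 12, and 16 give z < x, x < y, y < v, v ≤ w, w ≤ z. Chaining: z < x < y < v ≤ w ≤ z, which forces z < z — impossible.

Unsatisfiable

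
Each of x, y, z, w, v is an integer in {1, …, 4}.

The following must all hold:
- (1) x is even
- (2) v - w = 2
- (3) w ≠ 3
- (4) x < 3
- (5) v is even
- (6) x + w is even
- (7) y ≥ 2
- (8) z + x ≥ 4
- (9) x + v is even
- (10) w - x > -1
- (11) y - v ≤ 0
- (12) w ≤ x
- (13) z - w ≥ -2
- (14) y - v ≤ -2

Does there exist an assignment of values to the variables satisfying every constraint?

Satisfiable

Setting (x, y, z, w, v) = (2, 2, 2, 2, 4) satisfies everything: constraint 2: v - w = 2; constraint 8: z + x = 4, and the others follow.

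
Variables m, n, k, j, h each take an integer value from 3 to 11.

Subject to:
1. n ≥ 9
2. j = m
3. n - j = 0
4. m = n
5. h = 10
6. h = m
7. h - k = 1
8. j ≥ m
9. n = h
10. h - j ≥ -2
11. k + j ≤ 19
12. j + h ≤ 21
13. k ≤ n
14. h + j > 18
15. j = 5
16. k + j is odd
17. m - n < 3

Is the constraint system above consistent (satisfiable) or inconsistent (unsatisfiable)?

Unsatisfiable

Constraint 15 fixes j = 5 and constraint 5 fixes h = 10. Constraints 2, 4, and 9 give j = m = n = h, so j = h. But 5 ≠ 10 — contradiction.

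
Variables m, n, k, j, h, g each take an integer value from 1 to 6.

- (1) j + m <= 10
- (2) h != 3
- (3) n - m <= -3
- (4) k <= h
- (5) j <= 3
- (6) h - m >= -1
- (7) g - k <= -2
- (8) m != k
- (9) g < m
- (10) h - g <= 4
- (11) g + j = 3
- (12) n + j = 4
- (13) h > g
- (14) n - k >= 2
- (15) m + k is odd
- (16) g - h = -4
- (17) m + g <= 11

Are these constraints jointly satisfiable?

Unsatisfiable

Constraints 3, 6, 7, 10, and 14 give n − k ≥ 2, k − g ≥ 2, g − h ≥ -4, h − m ≥ -1, m − n ≥ 3.
Adding all 5 inequalities: the left sides telescope to 0, and the right sides sum to 2 + 2 + (-4) + (-1) + 3 = 2. So 0 ≥ 2, which is false.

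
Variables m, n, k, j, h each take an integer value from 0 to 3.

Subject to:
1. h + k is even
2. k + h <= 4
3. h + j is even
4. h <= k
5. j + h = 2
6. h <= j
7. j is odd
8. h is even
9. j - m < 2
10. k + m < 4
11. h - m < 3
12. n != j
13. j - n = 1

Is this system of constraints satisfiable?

Constraint 8 makes h even and constraint 7 makes j odd, so h + j must be odd. Constraint 3 says h + j is even — contradiction.

Unsatisfiable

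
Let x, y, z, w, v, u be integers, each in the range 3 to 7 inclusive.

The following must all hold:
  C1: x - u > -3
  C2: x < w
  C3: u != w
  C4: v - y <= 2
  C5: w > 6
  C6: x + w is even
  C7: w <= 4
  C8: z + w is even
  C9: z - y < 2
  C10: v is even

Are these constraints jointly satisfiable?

From constraint 5: w ≥ 7. From constraint 7: w ≤ 4. But 4 < 7, so no value of w works.

Unsatisfiable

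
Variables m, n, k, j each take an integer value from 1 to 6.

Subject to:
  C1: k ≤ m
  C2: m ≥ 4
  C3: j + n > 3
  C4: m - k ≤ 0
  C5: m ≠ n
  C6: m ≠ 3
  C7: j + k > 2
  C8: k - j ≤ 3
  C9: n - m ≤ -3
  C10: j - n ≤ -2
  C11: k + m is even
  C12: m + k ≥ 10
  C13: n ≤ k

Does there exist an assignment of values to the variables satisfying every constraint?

Constraints 4, 8, 9, and 10 give n − j ≥ 2, j − k ≥ -3, k − m ≥ 0, m − n ≥ 3.
Adding all 4 inequalities: the left sides telescope to 0, and the right sides sum to 2 + (-3) + 0 + 3 = 2. So 0 ≥ 2, which is false.

Unsatisfiable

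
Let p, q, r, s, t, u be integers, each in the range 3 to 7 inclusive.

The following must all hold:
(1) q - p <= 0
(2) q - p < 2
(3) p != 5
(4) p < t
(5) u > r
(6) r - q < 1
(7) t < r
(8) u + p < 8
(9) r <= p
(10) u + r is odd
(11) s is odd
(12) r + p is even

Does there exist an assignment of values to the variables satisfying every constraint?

Constraints 4, 7, and 9 give p < t, t < r, r ≤ p. Chaining: p < t < r ≤ p, which forces p < p — impossible.

Unsatisfiable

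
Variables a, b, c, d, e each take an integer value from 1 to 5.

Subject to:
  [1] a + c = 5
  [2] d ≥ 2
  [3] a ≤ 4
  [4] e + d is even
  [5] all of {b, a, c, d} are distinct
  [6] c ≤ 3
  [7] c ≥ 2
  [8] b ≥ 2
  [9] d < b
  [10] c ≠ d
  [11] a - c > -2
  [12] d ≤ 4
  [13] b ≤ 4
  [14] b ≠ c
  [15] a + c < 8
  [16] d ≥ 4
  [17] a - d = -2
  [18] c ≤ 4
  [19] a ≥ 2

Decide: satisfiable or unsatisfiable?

Constraints 2, 3, 7, 8, 12, 13, 18, and 19 confine each of b, a, c, d to the 3 values {2, …, 4}.
Constraint 5 requires all 4 of them to be distinct, but only 3 values are available — impossible by the pigeonhole principle.

Unsatisfiable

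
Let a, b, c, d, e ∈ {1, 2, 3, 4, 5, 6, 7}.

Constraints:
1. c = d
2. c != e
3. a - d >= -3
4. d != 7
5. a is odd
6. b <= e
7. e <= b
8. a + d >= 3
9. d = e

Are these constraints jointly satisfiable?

From constraints 1 and 9, c = d = e, so c = e. But constraint 2 says c ≠ e. Contradiction.

Unsatisfiable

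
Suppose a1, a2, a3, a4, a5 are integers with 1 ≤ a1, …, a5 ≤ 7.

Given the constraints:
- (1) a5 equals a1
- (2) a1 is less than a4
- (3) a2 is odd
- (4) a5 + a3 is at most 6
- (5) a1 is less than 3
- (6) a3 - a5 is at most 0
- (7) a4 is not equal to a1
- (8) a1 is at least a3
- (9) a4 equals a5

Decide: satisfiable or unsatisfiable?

Unsatisfiable

From constraints 1 and 9, a4 = a5 = a1, so a4 = a1. But constraint 7 says a4 ≠ a1. Contradiction.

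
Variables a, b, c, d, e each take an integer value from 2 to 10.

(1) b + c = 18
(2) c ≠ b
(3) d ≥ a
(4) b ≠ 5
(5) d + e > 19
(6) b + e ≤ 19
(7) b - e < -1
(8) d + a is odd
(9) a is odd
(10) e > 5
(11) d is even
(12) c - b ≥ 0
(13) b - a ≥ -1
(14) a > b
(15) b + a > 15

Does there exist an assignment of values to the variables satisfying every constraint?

Satisfiable

One satisfying assignment is a = 9, b = 8, c = 10, d = 10, e = 10.
For the less obvious constraints — constraint 1: b + c = 18; constraint 5: d + e = 20; constraint 6: b + e = 18 — and the others hold by inspection.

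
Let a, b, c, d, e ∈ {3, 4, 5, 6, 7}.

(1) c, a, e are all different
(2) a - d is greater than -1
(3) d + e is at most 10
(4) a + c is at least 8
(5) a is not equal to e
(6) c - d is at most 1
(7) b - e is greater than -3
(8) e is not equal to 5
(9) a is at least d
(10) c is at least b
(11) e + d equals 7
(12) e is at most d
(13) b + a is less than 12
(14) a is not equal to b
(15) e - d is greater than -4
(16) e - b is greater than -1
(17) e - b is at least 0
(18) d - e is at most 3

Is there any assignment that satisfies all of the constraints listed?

Satisfiable

The assignment a = 6, b = 3, c = 4, d = 4, e = 3 works:
  constraint 2 holds since a - d = 2.
  constraint 3 holds since d + e = 7.
  constraint 4 holds since a + c = 10.
The rest check out directly.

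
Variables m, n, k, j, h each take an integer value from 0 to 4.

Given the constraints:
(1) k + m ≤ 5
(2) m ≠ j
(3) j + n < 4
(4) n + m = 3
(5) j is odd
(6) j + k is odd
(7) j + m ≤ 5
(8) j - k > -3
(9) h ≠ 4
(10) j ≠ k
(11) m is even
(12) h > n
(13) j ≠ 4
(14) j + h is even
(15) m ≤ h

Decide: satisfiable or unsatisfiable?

Satisfiable

Take m = 2, n = 1, k = 2, j = 1, h = 3. Then constraint 1: k + m = 4; constraint 3: j + n = 2; constraint 4: n + m = 3, and every other listed constraint is also met.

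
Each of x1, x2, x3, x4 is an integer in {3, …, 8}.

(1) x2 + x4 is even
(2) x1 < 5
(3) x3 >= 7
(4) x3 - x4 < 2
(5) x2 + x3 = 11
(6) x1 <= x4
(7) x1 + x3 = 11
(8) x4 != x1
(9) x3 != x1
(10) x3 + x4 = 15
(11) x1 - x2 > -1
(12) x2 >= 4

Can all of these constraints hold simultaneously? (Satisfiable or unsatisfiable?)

Take x1 = 4, x2 = 4, x3 = 7, x4 = 8. Then constraint 4: x3 - x4 = -1; constraint 5: x2 + x3 = 11, and every other listed constraint is also met.

Satisfiable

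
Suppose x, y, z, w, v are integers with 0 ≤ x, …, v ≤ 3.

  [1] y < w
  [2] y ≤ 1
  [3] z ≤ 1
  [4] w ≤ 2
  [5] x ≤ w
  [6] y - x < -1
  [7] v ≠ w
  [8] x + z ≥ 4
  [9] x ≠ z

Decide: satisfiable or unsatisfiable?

From constraints 4 and 5: x ≤ w ≤ 2. From constraint 3: z ≤ 1. Hence x + z ≤ 3. But constraint 8 requires x + z ≥ 4, and 4 > 3. Contradiction.

Unsatisfiable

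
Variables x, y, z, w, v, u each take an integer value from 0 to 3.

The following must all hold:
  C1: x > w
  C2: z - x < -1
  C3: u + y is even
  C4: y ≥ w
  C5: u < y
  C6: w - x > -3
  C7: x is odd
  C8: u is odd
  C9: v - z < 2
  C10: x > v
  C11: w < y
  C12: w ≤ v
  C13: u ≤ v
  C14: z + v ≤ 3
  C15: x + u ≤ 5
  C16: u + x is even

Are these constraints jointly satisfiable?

Try x = 3, y = 3, z = 1, w = 1, v = 1, u = 1.
Check constraint 2: z - x = -2; constraint 6: w - x = -2; constraint 9: v - z = 0. The remaining constraints are straightforward to verify.

Satisfiable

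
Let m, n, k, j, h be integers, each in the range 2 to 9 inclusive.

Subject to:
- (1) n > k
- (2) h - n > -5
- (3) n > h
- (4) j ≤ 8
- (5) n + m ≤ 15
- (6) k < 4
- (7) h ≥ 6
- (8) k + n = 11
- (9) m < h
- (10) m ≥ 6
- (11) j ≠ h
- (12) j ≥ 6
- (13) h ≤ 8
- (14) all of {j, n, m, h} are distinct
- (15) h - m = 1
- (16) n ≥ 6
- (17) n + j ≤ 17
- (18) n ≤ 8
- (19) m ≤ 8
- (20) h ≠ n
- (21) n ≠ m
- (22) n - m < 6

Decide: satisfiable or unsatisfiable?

Unsatisfiable

Constraints 4, 7, 10, 12, 13, 16, 18, and 19 confine each of j, n, m, h to the 3 values {6, …, 8}.
Constraint 14 requires all 4 of them to be distinct, but only 3 values are available — impossible by the pigeonhole principle.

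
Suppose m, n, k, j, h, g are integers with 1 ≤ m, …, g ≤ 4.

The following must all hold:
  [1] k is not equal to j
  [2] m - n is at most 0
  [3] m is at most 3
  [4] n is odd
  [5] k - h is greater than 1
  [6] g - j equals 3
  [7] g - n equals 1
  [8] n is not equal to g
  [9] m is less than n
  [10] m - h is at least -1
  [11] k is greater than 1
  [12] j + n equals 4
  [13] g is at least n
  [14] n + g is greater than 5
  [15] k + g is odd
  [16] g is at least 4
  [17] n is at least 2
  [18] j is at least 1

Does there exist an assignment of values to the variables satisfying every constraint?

Setting (m, n, k, j, h, g) = (1, 3, 3, 1, 1, 4) satisfies everything: constraint 2: m - n = -2; constraint 5: k - h = 2; constraint 6: g - j = 3, and the others follow.

Satisfiable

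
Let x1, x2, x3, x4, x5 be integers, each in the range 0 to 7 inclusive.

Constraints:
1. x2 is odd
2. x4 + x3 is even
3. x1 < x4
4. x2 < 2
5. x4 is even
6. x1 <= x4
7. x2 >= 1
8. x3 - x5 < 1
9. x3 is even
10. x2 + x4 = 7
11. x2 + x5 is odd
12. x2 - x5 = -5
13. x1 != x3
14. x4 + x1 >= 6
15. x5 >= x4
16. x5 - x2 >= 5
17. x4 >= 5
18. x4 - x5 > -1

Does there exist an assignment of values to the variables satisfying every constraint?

Take x1 = 1, x2 = 1, x3 = 6, x4 = 6, x5 = 6. Then constraint 8: x3 - x5 = 0; constraint 10: x2 + x4 = 7; constraint 12: x2 - x5 = -5, and every other listed constraint is also met.

Satisfiable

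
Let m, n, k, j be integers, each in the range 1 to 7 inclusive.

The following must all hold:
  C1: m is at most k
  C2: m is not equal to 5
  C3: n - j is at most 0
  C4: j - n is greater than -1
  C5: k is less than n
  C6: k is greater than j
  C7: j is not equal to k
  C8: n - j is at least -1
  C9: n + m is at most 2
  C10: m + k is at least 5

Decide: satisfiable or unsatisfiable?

Constraints 3, 5, and 6 give j < k, k < n, n ≤ j. Chaining: j < k < n ≤ j, which forces j < j — impossible.

Unsatisfiable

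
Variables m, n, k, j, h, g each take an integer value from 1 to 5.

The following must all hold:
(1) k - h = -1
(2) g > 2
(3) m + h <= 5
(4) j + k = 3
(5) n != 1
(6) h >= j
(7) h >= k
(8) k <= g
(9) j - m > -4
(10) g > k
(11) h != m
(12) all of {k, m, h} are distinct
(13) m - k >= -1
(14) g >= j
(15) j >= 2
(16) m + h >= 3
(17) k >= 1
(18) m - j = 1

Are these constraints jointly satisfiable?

Satisfiable

Try m = 3, n = 3, k = 1, j = 2, h = 2, g = 4.
Check constraint 1: k - h = -1; constraint 3: m + h = 5; constraint 4: j + k = 3. The remaining constraints are straightforward to verify.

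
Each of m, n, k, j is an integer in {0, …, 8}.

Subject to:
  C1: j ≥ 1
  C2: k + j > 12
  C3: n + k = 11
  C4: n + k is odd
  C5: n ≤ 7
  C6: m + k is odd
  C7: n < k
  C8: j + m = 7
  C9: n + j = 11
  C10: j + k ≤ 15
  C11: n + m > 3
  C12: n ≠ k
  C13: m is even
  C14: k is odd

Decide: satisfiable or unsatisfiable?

Satisfiable

One satisfying assignment is m = 0, n = 4, k = 7, j = 7.
For the less obvious constraints — constraint 2: k + j = 14; constraint 3: n + k = 11; constraint 8: j + m = 7 — and the others hold by inspection.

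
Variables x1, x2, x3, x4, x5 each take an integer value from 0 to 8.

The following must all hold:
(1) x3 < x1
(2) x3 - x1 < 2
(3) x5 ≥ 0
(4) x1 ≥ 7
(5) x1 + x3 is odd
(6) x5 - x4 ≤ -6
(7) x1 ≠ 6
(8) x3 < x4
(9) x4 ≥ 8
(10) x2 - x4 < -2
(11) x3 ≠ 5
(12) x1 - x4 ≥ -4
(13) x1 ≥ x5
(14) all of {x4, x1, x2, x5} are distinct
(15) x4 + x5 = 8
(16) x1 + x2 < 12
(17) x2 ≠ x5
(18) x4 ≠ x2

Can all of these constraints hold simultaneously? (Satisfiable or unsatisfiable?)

Take x1 = 7, x2 = 3, x3 = 6, x4 = 8, x5 = 0. Then constraint 2: x3 - x1 = -1; constraint 6: x5 - x4 = -8, and every other listed constraint is also met.

Satisfiable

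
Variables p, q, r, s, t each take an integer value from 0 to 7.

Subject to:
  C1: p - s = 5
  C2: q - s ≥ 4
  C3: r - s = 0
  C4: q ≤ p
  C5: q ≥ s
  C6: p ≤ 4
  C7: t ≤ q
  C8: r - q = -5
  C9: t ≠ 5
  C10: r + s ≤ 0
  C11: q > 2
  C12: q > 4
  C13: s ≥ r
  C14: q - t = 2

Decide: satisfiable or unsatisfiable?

From constraint 12: q ≥ 5. From constraints 4 and 6: q ≤ p and p ≤ 4, so q ≤ 4. But 4 < 5, so no value of q works.

Unsatisfiable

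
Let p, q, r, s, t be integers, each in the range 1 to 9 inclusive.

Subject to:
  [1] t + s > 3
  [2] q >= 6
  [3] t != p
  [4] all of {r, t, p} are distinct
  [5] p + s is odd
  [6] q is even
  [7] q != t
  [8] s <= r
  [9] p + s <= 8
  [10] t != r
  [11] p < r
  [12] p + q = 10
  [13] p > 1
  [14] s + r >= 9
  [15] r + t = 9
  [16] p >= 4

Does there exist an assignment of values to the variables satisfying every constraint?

Satisfiable

The assignment p = 4, q = 6, r = 6, s = 3, t = 3 works:
  constraint 1 holds since t + s = 6.
  constraint 9 holds since p + s = 7.
The rest check out directly.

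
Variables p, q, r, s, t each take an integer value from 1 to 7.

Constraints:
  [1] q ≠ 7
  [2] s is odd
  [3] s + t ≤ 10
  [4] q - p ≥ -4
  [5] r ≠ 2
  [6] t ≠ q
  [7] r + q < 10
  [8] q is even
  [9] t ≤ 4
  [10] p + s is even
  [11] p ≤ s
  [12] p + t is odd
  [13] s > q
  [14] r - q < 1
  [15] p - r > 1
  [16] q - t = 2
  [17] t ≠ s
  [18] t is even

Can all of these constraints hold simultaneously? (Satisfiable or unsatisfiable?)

The assignment p = 5, q = 4, r = 3, s = 5, t = 2 works:
  constraint 3 holds since s + t = 7.
  constraint 4 holds since q - p = -1.
The rest check out directly.

Satisfiable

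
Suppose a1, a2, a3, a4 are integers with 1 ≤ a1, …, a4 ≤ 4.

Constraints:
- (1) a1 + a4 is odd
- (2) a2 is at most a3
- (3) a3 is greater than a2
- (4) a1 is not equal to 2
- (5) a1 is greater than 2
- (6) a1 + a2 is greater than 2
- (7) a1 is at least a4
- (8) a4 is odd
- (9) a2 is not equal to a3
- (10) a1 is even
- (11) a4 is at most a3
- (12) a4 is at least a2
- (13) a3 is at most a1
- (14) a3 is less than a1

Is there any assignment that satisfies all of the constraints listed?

The assignment a1 = 4, a2 = 1, a3 = 3, a4 = 1 works:
  constraint 1 holds since a1 + a4 = 5 is odd.
  constraint 6 holds since a1 + a2 = 5.
  constraint 8 holds since a4 = 1 is odd.
The rest check out directly.

Satisfiable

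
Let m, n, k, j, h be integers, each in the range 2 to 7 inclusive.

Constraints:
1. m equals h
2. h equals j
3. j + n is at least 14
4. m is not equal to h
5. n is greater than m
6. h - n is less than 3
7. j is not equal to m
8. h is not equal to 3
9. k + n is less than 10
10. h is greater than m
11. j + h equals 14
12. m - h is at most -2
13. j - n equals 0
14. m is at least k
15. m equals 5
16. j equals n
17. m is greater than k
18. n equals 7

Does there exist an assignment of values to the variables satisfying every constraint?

Unsatisfiable

Constraint 15 fixes m = 5 and constraint 18 fixes n = 7. Constraints 1, 2, and 16 give m = h = j = n, so m = n. But 5 ≠ 7 — contradiction.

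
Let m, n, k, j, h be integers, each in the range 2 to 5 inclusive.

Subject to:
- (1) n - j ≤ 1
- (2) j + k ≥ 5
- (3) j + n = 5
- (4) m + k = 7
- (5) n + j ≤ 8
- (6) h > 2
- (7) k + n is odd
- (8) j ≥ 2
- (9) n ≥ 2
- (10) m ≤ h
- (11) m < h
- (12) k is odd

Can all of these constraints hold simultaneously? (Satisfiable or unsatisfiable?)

Satisfiable

Setting (m, n, k, j, h) = (2, 2, 5, 3, 3) satisfies everything: constraint 1: n - j = -1; constraint 2: j + k = 8, and the others follow.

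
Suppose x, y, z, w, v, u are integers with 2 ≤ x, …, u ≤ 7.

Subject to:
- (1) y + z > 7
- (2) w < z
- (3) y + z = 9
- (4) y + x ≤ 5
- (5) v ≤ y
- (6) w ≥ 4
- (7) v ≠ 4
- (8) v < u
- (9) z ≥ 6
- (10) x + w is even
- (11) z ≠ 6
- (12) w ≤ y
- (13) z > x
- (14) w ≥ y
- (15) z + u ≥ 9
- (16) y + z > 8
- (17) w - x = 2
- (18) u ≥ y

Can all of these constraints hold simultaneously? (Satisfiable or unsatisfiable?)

Unsatisfiable

From constraints 6 and 12: y ≥ w ≥ 4. From constraint 9: z ≥ 6. Hence y + z ≥ 10. But constraint 3 requires y + z = 9, and 9 < 10. Contradiction.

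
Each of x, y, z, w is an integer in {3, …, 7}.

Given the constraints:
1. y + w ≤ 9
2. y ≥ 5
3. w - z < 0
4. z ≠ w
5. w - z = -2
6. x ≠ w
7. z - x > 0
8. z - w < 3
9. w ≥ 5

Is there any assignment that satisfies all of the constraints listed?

Unsatisfiable

From constraint 2: y ≥ 5. From constraint 9: w ≥ 5. Hence y + w ≥ 10. But constraint 1 requires y + w ≤ 9, and 9 < 10. Contradiction.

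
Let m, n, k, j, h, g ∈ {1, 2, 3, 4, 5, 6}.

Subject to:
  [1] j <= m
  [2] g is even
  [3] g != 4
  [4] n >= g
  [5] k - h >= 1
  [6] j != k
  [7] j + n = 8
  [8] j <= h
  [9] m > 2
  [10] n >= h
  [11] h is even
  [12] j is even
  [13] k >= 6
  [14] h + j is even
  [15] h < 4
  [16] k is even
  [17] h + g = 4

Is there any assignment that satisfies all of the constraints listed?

One satisfying assignment is m = 5, n = 6, k = 6, j = 2, h = 2, g = 2.
For the less obvious constraints — constraint 5: k - h = 4; constraint 7: j + n = 8; constraint 17: h + g = 4 — and the others hold by inspection.

Satisfiable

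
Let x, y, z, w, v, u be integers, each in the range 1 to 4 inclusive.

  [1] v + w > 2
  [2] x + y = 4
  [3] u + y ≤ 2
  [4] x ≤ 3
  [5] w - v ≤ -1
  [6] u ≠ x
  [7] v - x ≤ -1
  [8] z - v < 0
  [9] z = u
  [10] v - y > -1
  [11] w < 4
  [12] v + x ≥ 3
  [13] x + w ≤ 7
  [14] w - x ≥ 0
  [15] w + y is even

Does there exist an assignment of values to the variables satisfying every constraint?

Constraints 5, 7, and 14 give v − w ≥ 1, w − x ≥ 0, x − v ≥ 1.
Adding all 3 inequalities: the left sides telescope to 0, and the right sides sum to 1 + 0 + 1 = 2. So 0 ≥ 2, which is false.

Unsatisfiable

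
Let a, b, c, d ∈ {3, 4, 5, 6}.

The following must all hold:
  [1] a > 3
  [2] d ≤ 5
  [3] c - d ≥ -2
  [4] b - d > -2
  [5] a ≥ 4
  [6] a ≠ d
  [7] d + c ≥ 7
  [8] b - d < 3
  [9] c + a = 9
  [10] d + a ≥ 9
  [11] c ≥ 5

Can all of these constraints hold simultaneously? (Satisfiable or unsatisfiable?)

Satisfiable

One satisfying assignment is a = 4, b = 6, c = 5, d = 5.
For the less obvious constraints — constraint 3: c - d = 0; constraint 4: b - d = 1; constraint 7: d + c = 10 — and the others hold by inspection.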